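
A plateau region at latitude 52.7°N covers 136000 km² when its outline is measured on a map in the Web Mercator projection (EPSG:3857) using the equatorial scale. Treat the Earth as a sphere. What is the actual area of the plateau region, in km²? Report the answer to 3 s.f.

For Mercator, h = k = sec φ (a conformal cylindrical projection has a single point scale, 1/cos φ).
Areal scale = k² = sec²φ = 1/cos²(52.7°) = 1/0.6060² = 2.723.
True area = apparent / (areal scale) = 136000 / 2.723 ≈ 49900 km².

49900 km²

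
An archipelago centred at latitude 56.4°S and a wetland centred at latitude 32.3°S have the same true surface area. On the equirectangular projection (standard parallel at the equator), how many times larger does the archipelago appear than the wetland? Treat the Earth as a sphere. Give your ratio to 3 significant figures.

In the plate carrée (x = Rλ, y = Rφ), meridians are true-scale (h = 1) and parallels are stretched by k = sec φ.
Areal scale at 56.4°: h·k = 1.000 × 1.807 = 1.807.
Areal scale at 32.3°: h·k = 1.000 × 1.183 = 1.183.
Ratio = 1.807/1.183 ≈ 1.53.

1.53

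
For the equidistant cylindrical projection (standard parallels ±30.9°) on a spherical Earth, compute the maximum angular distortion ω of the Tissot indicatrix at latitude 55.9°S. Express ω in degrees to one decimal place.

24.2°

With standard parallel φ₀ = 30.9°, the equirectangular projection gives x = Rλ cos φ₀, y = Rφ, so h = 1 and k = cos 30.9° / cos φ.
At 55.9°: h = 1.000, k = 1.531; principal scales a = 1.531, b = 1.000.
sin(ω/2) = (a − b)/(a + b) = 0.5305/2.531 = 0.2096, so ω = 2 arcsin(0.2096) ≈ 24.2°.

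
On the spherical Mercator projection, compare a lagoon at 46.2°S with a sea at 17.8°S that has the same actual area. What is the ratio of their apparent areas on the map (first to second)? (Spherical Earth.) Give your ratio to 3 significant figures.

On Mercator, area is exaggerated by sec²φ = 1/cos²φ.
At 46.2°: sec²(46.2°) = 1/0.6921² = 2.087.
At 17.8°: sec²(17.8°) = 1/0.9521² = 1.103.
Ratio = 2.087/1.103 = cos²(17.8°)/cos²(46.2°) ≈ 1.89.

1.89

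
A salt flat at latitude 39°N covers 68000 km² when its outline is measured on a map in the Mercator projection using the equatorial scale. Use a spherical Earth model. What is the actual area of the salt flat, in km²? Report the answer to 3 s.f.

41100 km²

For Mercator, h = k = sec φ (a conformal cylindrical projection has a single point scale, 1/cos φ).
Areal scale = k² = sec²φ = 1/cos²(39°) = 1/0.7771² = 1.656.
True area = apparent / (areal scale) = 68000 / 1.656 ≈ 41100 km².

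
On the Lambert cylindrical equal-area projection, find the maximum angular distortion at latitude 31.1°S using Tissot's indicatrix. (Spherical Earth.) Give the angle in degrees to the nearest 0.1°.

The Lambert cylindrical equal-area projection is the cylindrical equal-area projection with its standard parallel at the equator (φ₀ = 0). Cylindrical equal-area (φ₀ = 0°): h = cos φ / cos 0° along meridians, k = cos 0° / cos φ along parallels; h·k = 1.
At 31.1°: h = 0.8563, k = 1.168; principal scales a = 1.168, b = 0.8563.
sin(ω/2) = (a − b)/(a + b) = 0.3116/2.024 = 0.1539, so ω = 2 arcsin(0.1539) ≈ 17.7°.

17.7°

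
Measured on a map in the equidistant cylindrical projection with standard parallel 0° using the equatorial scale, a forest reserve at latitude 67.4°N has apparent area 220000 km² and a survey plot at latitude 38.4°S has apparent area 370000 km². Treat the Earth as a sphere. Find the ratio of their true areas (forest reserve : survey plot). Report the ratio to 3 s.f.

On the plate carrée, areal scale = h·k = 1 × sec φ, so true area = apparent × cos φ.
True area of forest reserve: 220000 × cos(67.4°) = 220000 × 0.3843 = 84540 km².
True area of survey plot: 370000 × cos(38.4°) = 370000 × 0.7837 = 290000 km².
Ratio = 84540 / 290000 ≈ 0.292.

0.292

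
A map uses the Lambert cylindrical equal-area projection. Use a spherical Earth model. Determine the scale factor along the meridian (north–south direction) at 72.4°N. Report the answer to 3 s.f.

The Lambert cylindrical equal-area projection is the cylindrical equal-area projection with its standard parallel at the equator (φ₀ = 0). For cylindrical equal-area with standard parallel φ₀, h = cos φ / cos φ₀ and k = cos φ₀ / cos φ, so h·k = 1.
h = cos 72.4° / cos 0° = 0.3024/1.000 = 0.3024.

0.302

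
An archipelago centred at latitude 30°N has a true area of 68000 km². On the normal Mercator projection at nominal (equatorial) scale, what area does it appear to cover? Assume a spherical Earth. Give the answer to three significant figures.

90700 km²

The Mercator projection is conformal; its linear scale factor is the same in every direction and equals sec φ = 1/cos φ.
Areal scale = k² = sec²φ = 1/cos²(30°) = 1/0.8660² = 1.333.
Apparent area = 68000 × 1.333 ≈ 90700 km².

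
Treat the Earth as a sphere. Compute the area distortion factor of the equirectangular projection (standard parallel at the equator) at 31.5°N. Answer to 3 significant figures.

Plate carrée maps x = Rλ, y = Rφ. The meridian scale is h = 1 and the parallel scale is k = 1/cos φ = sec φ.
Areal scale = h·k = 1 × sec φ; at 31.5°, h = 1.000, k = 1.173, so h·k = 1.173.

1.17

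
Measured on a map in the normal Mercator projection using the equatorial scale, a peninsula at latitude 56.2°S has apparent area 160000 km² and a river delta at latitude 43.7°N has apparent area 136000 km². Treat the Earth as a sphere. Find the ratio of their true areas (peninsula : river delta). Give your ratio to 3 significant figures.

0.697

Since Mercator area scale is 1/cos²φ, the true area equals the apparent area multiplied by cos²φ.
True area of peninsula: 160000 × cos²(56.2°) = 160000 × 0.3095 = 49510 km².
True area of river delta: 136000 × cos²(43.7°) = 136000 × 0.5227 = 71080 km².
Ratio = 49510 / 71080 ≈ 0.697.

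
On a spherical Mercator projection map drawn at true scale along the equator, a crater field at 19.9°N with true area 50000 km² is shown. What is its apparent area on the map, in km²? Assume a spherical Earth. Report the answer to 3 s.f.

56600 km²

Mercator is conformal, so the point scale is isotropic: h = k = sec φ = 1/cos φ.
Areal scale = k² = sec²φ = 1/cos²(19.9°) = 1/0.9403² = 1.131.
Apparent area = 50000 × 1.131 ≈ 56600 km².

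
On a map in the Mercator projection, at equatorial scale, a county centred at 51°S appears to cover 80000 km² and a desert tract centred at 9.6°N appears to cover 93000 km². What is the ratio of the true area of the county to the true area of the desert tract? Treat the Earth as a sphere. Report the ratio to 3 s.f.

On Mercator the areal scale is sec²φ, so true area = apparent × cos²φ.
True area of county: 80000 × cos²(51°) = 80000 × 0.3960 = 31680 km².
True area of desert tract: 93000 × cos²(9.6°) = 93000 × 0.9722 = 90410 km².
Ratio = 31680 / 90410 ≈ 0.350.

0.350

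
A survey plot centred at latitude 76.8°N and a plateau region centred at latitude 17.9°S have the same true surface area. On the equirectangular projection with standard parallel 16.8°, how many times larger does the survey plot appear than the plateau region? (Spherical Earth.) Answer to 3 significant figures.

The equidistant cylindrical projection with φ₀ = 16.8° has h = 1 (meridians true) and k = cos φ₀ / cos φ along parallels.
Areal scale at 76.8°: h·k = 1.000 × 4.192 = 4.192.
Areal scale at 17.9°: h·k = 1.000 × 1.006 = 1.006.
Ratio = 4.192/1.006 ≈ 4.17.

4.17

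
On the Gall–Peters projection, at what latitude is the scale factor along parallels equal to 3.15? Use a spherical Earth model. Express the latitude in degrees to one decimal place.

77.0°

The Gall–Peters projection is cylindrical equal-area with φ₀ = 45°. A cylindrical equal-area projection with standard parallel φ₀ has meridian scale h = cos φ / cos φ₀ and parallel scale k = cos φ₀ / cos φ (so areas are preserved, h·k = 1).
k = cos φ₀ / cos φ = 3.15  ⇒  cos φ = cos 45° / 3.15 = 0.2245.
φ = arccos(0.2245) ≈ 77.0°.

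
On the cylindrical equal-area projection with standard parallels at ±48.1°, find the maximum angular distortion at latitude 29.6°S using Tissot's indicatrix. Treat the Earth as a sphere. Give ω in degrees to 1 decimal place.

29.9°

For cylindrical equal-area with standard parallel φ₀, h = cos φ / cos φ₀ and k = cos φ₀ / cos φ, so h·k = 1.
At 29.6°: h = 1.302, k = 0.7681; principal scales a = 1.302, b = 0.7681.
sin(ω/2) = (a − b)/(a + b) = 0.5339/2.070 = 0.2579, so ω = 2 arcsin(0.2579) ≈ 29.9°.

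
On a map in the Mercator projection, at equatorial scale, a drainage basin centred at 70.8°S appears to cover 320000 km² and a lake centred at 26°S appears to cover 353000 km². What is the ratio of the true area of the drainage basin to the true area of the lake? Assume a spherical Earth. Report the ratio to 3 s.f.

On Mercator the areal scale is sec²φ, so true area = apparent × cos²φ.
True area of drainage basin: 320000 × cos²(70.8°) = 320000 × 0.1082 = 34610 km².
True area of lake: 353000 × cos²(26°) = 353000 × 0.8078 = 285200 km².
Ratio = 34610 / 285200 ≈ 0.121.

0.121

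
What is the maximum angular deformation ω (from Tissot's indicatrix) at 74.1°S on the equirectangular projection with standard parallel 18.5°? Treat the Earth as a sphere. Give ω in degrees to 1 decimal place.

67.0°

With standard parallel φ₀ = 18.5°, the equirectangular projection gives x = Rλ cos φ₀, y = Rφ, so h = 1 and k = cos 18.5° / cos φ.
At 74.1°: h = 1.000, k = 3.462; principal scales a = 3.462, b = 1.000.
sin(ω/2) = (a − b)/(a + b) = 2.462/4.462 = 0.5517, so ω = 2 arcsin(0.5517) ≈ 67.0°.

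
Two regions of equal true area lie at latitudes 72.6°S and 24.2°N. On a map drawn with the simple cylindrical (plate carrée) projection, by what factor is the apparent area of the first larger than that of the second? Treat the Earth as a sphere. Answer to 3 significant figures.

3.05

In the plate carrée (x = Rλ, y = Rφ), meridians are true-scale (h = 1) and parallels are stretched by k = sec φ.
Areal scale at 72.6°: h·k = 1.000 × 3.344 = 3.344.
Areal scale at 24.2°: h·k = 1.000 × 1.096 = 1.096.
Ratio = 3.344/1.096 ≈ 3.05.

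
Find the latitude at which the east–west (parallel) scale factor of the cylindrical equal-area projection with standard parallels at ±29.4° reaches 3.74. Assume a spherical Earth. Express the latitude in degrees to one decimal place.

A cylindrical equal-area projection with standard parallel φ₀ has meridian scale h = cos φ / cos φ₀ and parallel scale k = cos φ₀ / cos φ (so areas are preserved, h·k = 1).
k = cos φ₀ / cos φ = 3.74  ⇒  cos φ = cos 29.4° / 3.74 = 0.2329.
φ = arccos(0.2329) ≈ 76.5°.

76.5°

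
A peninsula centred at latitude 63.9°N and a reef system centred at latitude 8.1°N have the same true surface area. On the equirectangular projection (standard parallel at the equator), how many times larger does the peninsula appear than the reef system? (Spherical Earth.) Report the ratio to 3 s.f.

2.25

Plate carrée maps x = Rλ, y = Rφ. The meridian scale is h = 1 and the parallel scale is k = 1/cos φ = sec φ.
Areal scale at 63.9°: h·k = 1.000 × 2.273 = 2.273.
Areal scale at 8.1°: h·k = 1.000 × 1.010 = 1.010.
Ratio = 2.273/1.010 ≈ 2.25.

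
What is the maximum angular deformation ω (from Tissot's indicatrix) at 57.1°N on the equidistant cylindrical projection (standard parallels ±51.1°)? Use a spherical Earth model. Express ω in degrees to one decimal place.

With standard parallel φ₀ = 51.1°, the equirectangular projection gives x = Rλ cos φ₀, y = Rφ, so h = 1 and k = cos 51.1° / cos φ.
At 57.1°: h = 1.000, k = 1.156; principal scales a = 1.156, b = 1.000.
sin(ω/2) = (a − b)/(a + b) = 0.1561/2.156 = 0.07240, so ω = 2 arcsin(0.07240) ≈ 8.3°.

8.3°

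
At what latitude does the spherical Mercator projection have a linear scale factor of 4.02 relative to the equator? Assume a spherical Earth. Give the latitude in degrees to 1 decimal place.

75.6°

Mercator scale is k = sec φ = 1/cos φ.
1/cos φ = 4.02  ⇒  cos φ = 0.2488  ⇒  φ = arccos(0.2488) ≈ 75.6°.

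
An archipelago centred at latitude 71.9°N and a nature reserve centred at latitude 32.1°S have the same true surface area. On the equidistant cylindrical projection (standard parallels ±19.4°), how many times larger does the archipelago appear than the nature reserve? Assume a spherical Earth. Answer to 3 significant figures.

In the equirectangular projection with standard parallel φ₀ = 19.4° (x = Rλ cos φ₀, y = Rφ), meridians are true-scale (h = 1) and the parallel scale is k = cos φ₀ / cos φ.
Areal scale at 71.9°: h·k = 1.000 × 3.036 = 3.036.
Areal scale at 32.1°: h·k = 1.000 × 1.113 = 1.113.
Ratio = 3.036/1.113 ≈ 2.73.

2.73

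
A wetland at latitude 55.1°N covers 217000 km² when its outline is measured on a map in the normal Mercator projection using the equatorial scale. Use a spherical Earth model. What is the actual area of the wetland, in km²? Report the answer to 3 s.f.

The Mercator projection is conformal; its linear scale factor is the same in every direction and equals sec φ = 1/cos φ.
Areal scale = k² = sec²φ = 1/cos²(55.1°) = 1/0.5721² = 3.055.
True area = apparent / (areal scale) = 217000 / 3.055 ≈ 71000 km².

71000 km²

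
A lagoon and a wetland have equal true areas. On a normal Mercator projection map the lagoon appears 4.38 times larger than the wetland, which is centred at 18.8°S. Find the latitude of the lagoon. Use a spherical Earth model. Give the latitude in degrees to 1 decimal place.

For equal true areas on Mercator, apparent areas scale as sec²φ, so the ratio is cos²φ₂ / cos²φ₁.
cos²φ₂ / cos²φ₁ = 4.38  ⇒  cos φ₁ = cos 18.8° / √4.38 = 0.9466/2.093 = 0.4523.
φ₁ = arccos(0.4523) ≈ 63.1°.

63.1°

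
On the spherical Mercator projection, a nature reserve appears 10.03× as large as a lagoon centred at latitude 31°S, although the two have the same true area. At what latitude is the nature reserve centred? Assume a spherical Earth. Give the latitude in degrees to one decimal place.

74.3°

For equal true areas on Mercator, apparent areas scale as sec²φ, so the ratio is cos²φ₂ / cos²φ₁.
cos²φ₂ / cos²φ₁ = 10.03  ⇒  cos φ₁ = cos 31° / √10.03 = 0.8572/3.167 = 0.2707.
φ₁ = arccos(0.2707) ≈ 74.3°.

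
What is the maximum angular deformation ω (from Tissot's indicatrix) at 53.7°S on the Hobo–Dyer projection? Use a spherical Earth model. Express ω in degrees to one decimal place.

The Hobo–Dyer projection is cylindrical equal-area with φ₀ = 37.5°. For cylindrical equal-area with standard parallel φ₀, h = cos φ / cos φ₀ and k = cos φ₀ / cos φ, so h·k = 1.
At 53.7°: h = 0.7462, k = 1.340; principal scales a = 1.340, b = 0.7462.
sin(ω/2) = (a − b)/(a + b) = 0.5939/2.086 = 0.2847, so ω = 2 arcsin(0.2847) ≈ 33.1°.

33.1°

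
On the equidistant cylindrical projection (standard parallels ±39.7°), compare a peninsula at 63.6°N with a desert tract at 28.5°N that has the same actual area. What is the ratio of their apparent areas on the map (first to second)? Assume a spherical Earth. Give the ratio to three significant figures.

In the equirectangular projection with standard parallel φ₀ = 39.7° (x = Rλ cos φ₀, y = Rφ), meridians are true-scale (h = 1) and the parallel scale is k = cos φ₀ / cos φ.
Areal scale at 63.6°: h·k = 1.000 × 1.730 = 1.730.
Areal scale at 28.5°: h·k = 1.000 × 0.8755 = 0.8755.
Ratio = 1.730/0.8755 ≈ 1.98.

1.98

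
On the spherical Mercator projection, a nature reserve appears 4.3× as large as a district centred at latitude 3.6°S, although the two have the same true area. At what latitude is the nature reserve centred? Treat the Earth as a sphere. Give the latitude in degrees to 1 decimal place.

61.2°

For equal true areas on Mercator, apparent areas scale as sec²φ, so the ratio is cos²φ₂ / cos²φ₁.
cos²φ₂ / cos²φ₁ = 4.3  ⇒  cos φ₁ = cos 3.6° / √4.3 = 0.9980/2.074 = 0.4813.
φ₁ = arccos(0.4813) ≈ 61.2°.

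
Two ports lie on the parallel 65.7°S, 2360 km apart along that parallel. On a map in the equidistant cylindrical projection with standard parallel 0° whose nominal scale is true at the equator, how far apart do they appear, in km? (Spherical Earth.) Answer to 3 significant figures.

5730 km

Plate carrée maps x = Rλ, y = Rφ. The meridian scale is h = 1 and the parallel scale is k = 1/cos φ = sec φ.
Along the parallel, k = sec 65.7° = 1/0.4115 = 2.430.
Map distance = 2360 × 2.430 ≈ 5730 km.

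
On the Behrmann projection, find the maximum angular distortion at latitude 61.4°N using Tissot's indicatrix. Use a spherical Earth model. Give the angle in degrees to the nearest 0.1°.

64.3°

The Behrmann projection is cylindrical equal-area with φ₀ = 30°. For cylindrical equal-area with standard parallel φ₀, h = cos φ / cos φ₀ and k = cos φ₀ / cos φ, so h·k = 1.
At 61.4°: h = 0.5527, k = 1.809; principal scales a = 1.809, b = 0.5527.
sin(ω/2) = (a − b)/(a + b) = 1.256/2.362 = 0.5319, so ω = 2 arcsin(0.5319) ≈ 64.3°.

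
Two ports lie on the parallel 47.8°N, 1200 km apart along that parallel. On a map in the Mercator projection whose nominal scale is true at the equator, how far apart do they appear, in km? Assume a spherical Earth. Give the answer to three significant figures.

1790 km

For Mercator, h = k = sec φ (a conformal cylindrical projection has a single point scale, 1/cos φ).
Along the parallel, k = sec 47.8° = 1/0.6717 = 1.489.
Map distance = 1200 × 1.489 ≈ 1790 km.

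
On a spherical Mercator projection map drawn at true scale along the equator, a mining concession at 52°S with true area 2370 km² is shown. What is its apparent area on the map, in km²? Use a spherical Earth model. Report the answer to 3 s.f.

6250 km²

The Mercator projection is conformal; its linear scale factor is the same in every direction and equals sec φ = 1/cos φ.
Areal scale = k² = sec²φ = 1/cos²(52°) = 1/0.6157² = 2.638.
Apparent area = 2370 × 2.638 ≈ 6250 km².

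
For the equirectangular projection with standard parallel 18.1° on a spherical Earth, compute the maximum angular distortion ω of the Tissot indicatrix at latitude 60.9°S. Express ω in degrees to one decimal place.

37.7°

In the equirectangular projection with standard parallel φ₀ = 18.1° (x = Rλ cos φ₀, y = Rφ), meridians are true-scale (h = 1) and the parallel scale is k = cos φ₀ / cos φ.
At 60.9°: h = 1.000, k = 1.954; principal scales a = 1.954, b = 1.000.
sin(ω/2) = (a − b)/(a + b) = 0.9544/2.954 = 0.3231, so ω = 2 arcsin(0.3231) ≈ 37.7°.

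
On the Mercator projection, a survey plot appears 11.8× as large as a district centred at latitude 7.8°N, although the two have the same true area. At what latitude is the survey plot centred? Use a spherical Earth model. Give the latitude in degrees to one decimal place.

73.2°

On Mercator, (apparent₁)/(apparent₂) = sec²φ₁ / sec²φ₂ when true areas are equal.
cos²φ₂ / cos²φ₁ = 11.8  ⇒  cos φ₁ = cos 7.8° / √11.8 = 0.9907/3.435 = 0.2884.
φ₁ = arccos(0.2884) ≈ 73.2°.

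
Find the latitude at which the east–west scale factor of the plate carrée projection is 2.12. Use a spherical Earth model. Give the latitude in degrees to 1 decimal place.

61.9°

Plate carrée: h = 1, k = sec φ along parallels.
sec φ = 2.12  ⇒  cos φ = 0.4717  ⇒  φ ≈ 61.9°.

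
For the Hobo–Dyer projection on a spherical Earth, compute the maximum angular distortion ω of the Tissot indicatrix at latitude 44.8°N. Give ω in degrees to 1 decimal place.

The Hobo–Dyer projection is cylindrical equal-area with φ₀ = 37.5°. For cylindrical equal-area with standard parallel φ₀, h = cos φ / cos φ₀ and k = cos φ₀ / cos φ, so h·k = 1.
At 44.8°: h = 0.8944, k = 1.118; principal scales a = 1.118, b = 0.8944.
sin(ω/2) = (a − b)/(a + b) = 0.2237/2.012 = 0.1111, so ω = 2 arcsin(0.1111) ≈ 12.8°.

12.8°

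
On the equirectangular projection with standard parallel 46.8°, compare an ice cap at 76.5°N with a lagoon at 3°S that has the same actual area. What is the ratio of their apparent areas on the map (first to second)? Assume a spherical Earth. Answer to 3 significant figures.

4.28

With standard parallel φ₀ = 46.8°, the equirectangular projection gives x = Rλ cos φ₀, y = Rφ, so h = 1 and k = cos 46.8° / cos φ.
Areal scale at 76.5°: h·k = 1.000 × 2.932 = 2.932.
Areal scale at 3°: h·k = 1.000 × 0.6855 = 0.6855.
Ratio = 2.932/0.6855 ≈ 4.28.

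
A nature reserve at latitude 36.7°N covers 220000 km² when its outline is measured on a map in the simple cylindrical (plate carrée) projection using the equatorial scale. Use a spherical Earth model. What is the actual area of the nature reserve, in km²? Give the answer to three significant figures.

Plate carrée maps x = Rλ, y = Rφ. The meridian scale is h = 1 and the parallel scale is k = 1/cos φ = sec φ.
Areal scale = h·k = 1 × sec φ; at 36.7°, h = 1.000, k = 1.247, so h·k = 1.247.
True area = apparent / (areal scale) = 220000 / 1.247 ≈ 176000 km².

176000 km²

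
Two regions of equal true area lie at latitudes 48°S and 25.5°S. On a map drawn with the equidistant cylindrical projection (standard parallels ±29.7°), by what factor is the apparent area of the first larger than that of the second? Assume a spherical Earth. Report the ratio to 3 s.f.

1.35

The equidistant cylindrical projection with φ₀ = 29.7° has h = 1 (meridians true) and k = cos φ₀ / cos φ along parallels.
Areal scale at 48°: h·k = 1.000 × 1.298 = 1.298.
Areal scale at 25.5°: h·k = 1.000 × 0.9624 = 0.9624.
Ratio = 1.298/0.9624 ≈ 1.35.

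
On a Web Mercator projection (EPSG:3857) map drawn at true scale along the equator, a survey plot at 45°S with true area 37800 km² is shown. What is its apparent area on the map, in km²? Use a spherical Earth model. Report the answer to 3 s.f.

75600 km²

For Mercator, h = k = sec φ (a conformal cylindrical projection has a single point scale, 1/cos φ).
Areal scale = k² = sec²φ = 1/cos²(45°) = 1/0.7071² = 2.000.
Apparent area = 37800 × 2.000 ≈ 75600 km².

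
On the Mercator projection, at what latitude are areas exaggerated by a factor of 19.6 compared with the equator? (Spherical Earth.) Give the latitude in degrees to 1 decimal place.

Mercator areal scale is sec²φ.
sec²φ = 19.6  ⇒  cos²φ = 0.05102  ⇒  cos φ = 0.2259.
φ = arccos(0.2259) ≈ 76.9°.

76.9°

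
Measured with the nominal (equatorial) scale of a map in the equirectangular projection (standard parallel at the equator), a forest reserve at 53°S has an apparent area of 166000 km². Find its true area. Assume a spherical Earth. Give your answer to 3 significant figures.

99900 km²

Plate carrée maps x = Rλ, y = Rφ. The meridian scale is h = 1 and the parallel scale is k = 1/cos φ = sec φ.
Areal scale = h·k = 1 × sec φ; at 53°, h = 1.000, k = 1.662, so h·k = 1.662.
True area = apparent / (areal scale) = 166000 / 1.662 ≈ 99900 km².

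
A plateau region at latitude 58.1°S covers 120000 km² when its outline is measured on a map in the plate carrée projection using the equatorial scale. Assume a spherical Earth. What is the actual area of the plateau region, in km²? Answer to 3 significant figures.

In the plate carrée (x = Rλ, y = Rφ), meridians are true-scale (h = 1) and parallels are stretched by k = sec φ.
Areal scale = h·k = 1 × sec φ; at 58.1°, h = 1.000, k = 1.892, so h·k = 1.892.
True area = apparent / (areal scale) = 120000 / 1.892 ≈ 63400 km².

63400 km²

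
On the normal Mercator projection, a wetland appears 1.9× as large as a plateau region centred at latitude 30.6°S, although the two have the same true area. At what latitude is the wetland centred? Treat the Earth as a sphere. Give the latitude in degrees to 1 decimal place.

Mercator areal scale is sec²φ, so apparent-area ratio = sec²φ₁ / sec²φ₂ = cos²φ₂ / cos²φ₁.
cos²φ₂ / cos²φ₁ = 1.9  ⇒  cos φ₁ = cos 30.6° / √1.9 = 0.8607/1.378 = 0.6244.
φ₁ = arccos(0.6244) ≈ 51.4°.

51.4°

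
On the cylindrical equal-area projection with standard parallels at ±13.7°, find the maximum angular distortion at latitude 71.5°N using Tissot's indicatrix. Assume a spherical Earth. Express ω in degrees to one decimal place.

For cylindrical equal-area with standard parallel φ₀, h = cos φ / cos φ₀ and k = cos φ₀ / cos φ, so h·k = 1.
At 71.5°: h = 0.3266, k = 3.062; principal scales a = 3.062, b = 0.3266.
sin(ω/2) = (a − b)/(a + b) = 2.735/3.388 = 0.8072, so ω = 2 arcsin(0.8072) ≈ 107.7°.

107.7°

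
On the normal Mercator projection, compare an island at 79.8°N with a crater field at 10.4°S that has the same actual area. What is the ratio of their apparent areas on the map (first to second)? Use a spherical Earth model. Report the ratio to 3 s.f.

30.8

Mercator areal scale is sec²φ.
At 79.8°: sec²(79.8°) = 1/0.1771² = 31.89.
At 10.4°: sec²(10.4°) = 1/0.9836² = 1.034.
Ratio = 31.89/1.034 = cos²(10.4°)/cos²(79.8°) ≈ 30.8.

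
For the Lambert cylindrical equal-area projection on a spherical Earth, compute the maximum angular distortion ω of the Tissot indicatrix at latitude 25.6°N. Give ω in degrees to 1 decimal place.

11.8°

The Lambert cylindrical equal-area projection is the cylindrical equal-area projection with its standard parallel at the equator (φ₀ = 0). Cylindrical equal-area (φ₀ = 0°): h = cos φ / cos 0° along meridians, k = cos 0° / cos φ along parallels; h·k = 1.
At 25.6°: h = 0.9018, k = 1.109; principal scales a = 1.109, b = 0.9018.
sin(ω/2) = (a − b)/(a + b) = 0.2070/2.011 = 0.1030, so ω = 2 arcsin(0.1030) ≈ 11.8°.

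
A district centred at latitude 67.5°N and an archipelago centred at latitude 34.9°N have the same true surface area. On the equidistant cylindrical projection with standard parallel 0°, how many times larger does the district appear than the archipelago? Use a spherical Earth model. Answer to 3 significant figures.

2.14

In the plate carrée (x = Rλ, y = Rφ), meridians are true-scale (h = 1) and parallels are stretched by k = sec φ.
Areal scale at 67.5°: h·k = 1.000 × 2.613 = 2.613.
Areal scale at 34.9°: h·k = 1.000 × 1.219 = 1.219.
Ratio = 2.613/1.219 ≈ 2.14.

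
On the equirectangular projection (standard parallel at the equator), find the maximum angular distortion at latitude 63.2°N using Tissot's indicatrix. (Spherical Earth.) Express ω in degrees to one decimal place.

44.5°

Plate carrée maps x = Rλ, y = Rφ. The meridian scale is h = 1 and the parallel scale is k = 1/cos φ = sec φ.
At 63.2°: h = 1.000, k = 2.218; principal scales a = 2.218, b = 1.000.
sin(ω/2) = (a − b)/(a + b) = 1.218/3.218 = 0.3785, so ω = 2 arcsin(0.3785) ≈ 44.5°.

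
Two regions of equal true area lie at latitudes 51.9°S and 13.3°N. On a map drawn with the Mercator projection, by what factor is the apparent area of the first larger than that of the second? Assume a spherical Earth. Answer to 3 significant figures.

2.49

Mercator is conformal with k = sec φ, so areal scale = k² = sec²φ.
At 51.9°: sec²(51.9°) = 1/0.6170² = 2.627.
At 13.3°: sec²(13.3°) = 1/0.9732² = 1.056.
Ratio = 2.627/1.056 = cos²(13.3°)/cos²(51.9°) ≈ 2.49.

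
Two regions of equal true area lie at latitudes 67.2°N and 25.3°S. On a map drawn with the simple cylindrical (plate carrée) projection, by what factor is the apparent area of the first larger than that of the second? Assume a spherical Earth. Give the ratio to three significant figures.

2.33

For the equirectangular projection with φ₀ = 0 (plate carrée), h = 1 along meridians and k = sec φ along parallels.
Areal scale at 67.2°: h·k = 1.000 × 2.581 = 2.581.
Areal scale at 25.3°: h·k = 1.000 × 1.106 = 1.106.
Ratio = 2.581/1.106 ≈ 2.33.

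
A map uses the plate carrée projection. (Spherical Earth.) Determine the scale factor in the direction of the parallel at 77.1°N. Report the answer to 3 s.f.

4.48

For the equirectangular projection with φ₀ = 0 (plate carrée), h = 1 along meridians and k = sec φ along parallels.
k = 1/cos 77.1° = 1/0.2233 = 4.479.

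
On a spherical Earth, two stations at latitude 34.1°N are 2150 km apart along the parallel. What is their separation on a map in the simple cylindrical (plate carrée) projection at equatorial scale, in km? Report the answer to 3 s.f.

2600 km

In the plate carrée (x = Rλ, y = Rφ), meridians are true-scale (h = 1) and parallels are stretched by k = sec φ.
Along the parallel, k = sec 34.1° = 1/0.8281 = 1.208.
Map distance = 2150 × 1.208 ≈ 2600 km.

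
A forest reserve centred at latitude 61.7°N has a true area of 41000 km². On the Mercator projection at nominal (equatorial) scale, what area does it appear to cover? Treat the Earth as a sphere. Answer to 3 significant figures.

182000 km²

Mercator is conformal, so the point scale is isotropic: h = k = sec φ = 1/cos φ.
Areal scale = k² = sec²φ = 1/cos²(61.7°) = 1/0.4741² = 4.449.
Apparent area = 41000 × 4.449 ≈ 182000 km².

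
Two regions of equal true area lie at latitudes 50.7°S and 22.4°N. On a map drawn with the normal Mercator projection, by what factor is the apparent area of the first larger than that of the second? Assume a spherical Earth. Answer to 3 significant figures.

On Mercator, area is exaggerated by sec²φ = 1/cos²φ.
At 50.7°: sec²(50.7°) = 1/0.6334² = 2.493.
At 22.4°: sec²(22.4°) = 1/0.9245² = 1.170.
Ratio = 2.493/1.170 = cos²(22.4°)/cos²(50.7°) ≈ 2.13.

2.13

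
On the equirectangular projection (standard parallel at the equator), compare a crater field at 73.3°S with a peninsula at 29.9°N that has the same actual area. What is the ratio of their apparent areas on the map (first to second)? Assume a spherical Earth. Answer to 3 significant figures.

3.02

In the plate carrée (x = Rλ, y = Rφ), meridians are true-scale (h = 1) and parallels are stretched by k = sec φ.
Areal scale at 73.3°: h·k = 1.000 × 3.480 = 3.480.
Areal scale at 29.9°: h·k = 1.000 × 1.154 = 1.154.
Ratio = 3.480/1.154 ≈ 3.02.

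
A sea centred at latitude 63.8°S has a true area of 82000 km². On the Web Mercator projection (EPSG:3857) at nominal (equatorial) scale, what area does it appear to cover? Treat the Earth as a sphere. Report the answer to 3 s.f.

421000 km²

For Mercator, h = k = sec φ (a conformal cylindrical projection has a single point scale, 1/cos φ).
Areal scale = k² = sec²φ = 1/cos²(63.8°) = 1/0.4415² = 5.130.
Apparent area = 82000 × 5.130 ≈ 421000 km².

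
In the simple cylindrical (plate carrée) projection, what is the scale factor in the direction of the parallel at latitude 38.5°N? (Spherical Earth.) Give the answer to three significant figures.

1.28

For the equirectangular projection with φ₀ = 0 (plate carrée), h = 1 along meridians and k = sec φ along parallels.
k = 1/cos 38.5° = 1/0.7826 = 1.278.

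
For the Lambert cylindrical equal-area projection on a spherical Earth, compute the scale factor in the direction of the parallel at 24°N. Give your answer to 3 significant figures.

1.09

The Lambert cylindrical equal-area projection is the cylindrical equal-area projection with its standard parallel at the equator (φ₀ = 0). For cylindrical equal-area with standard parallel φ₀, h = cos φ / cos φ₀ and k = cos φ₀ / cos φ, so h·k = 1.
k = cos 0° / cos 24° = 1.000/0.9135 = 1.095.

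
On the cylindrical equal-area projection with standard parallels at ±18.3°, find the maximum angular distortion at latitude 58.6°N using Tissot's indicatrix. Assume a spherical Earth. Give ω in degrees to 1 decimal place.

65.0°

For cylindrical equal-area with standard parallel φ₀, h = cos φ / cos φ₀ and k = cos φ₀ / cos φ, so h·k = 1.
At 58.6°: h = 0.5488, k = 1.822; principal scales a = 1.822, b = 0.5488.
sin(ω/2) = (a − b)/(a + b) = 1.274/2.371 = 0.5371, so ω = 2 arcsin(0.5371) ≈ 65.0°.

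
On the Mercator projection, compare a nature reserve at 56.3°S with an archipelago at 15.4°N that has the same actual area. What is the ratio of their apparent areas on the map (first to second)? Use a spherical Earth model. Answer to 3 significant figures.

Mercator is conformal with k = sec φ, so areal scale = k² = sec²φ.
At 56.3°: sec²(56.3°) = 1/0.5548² = 3.248.
At 15.4°: sec²(15.4°) = 1/0.9641² = 1.076.
Ratio = 3.248/1.076 = cos²(15.4°)/cos²(56.3°) ≈ 3.02.

3.02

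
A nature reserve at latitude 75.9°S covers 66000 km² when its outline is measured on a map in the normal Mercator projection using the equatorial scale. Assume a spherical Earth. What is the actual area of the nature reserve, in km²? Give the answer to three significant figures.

Mercator is conformal, so the point scale is isotropic: h = k = sec φ = 1/cos φ.
Areal scale = k² = sec²φ = 1/cos²(75.9°) = 1/0.2436² = 16.85.
True area = apparent / (areal scale) = 66000 / 16.85 ≈ 3920 km².

3920 km²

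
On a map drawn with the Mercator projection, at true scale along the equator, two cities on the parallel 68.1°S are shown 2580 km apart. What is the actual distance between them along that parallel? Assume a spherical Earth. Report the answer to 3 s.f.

For Mercator, h = k = sec φ (a conformal cylindrical projection has a single point scale, 1/cos φ).
Along the parallel at 68.1°, map distances are exaggerated by k = sec 68.1° = 2.681.
True distance = 2580 / 2.681 = 2580 × cos 68.1° ≈ 962 km.

962 km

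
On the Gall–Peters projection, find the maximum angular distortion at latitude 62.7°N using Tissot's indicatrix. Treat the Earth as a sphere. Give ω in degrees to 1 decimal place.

Gall–Peters is a cylindrical equal-area projection with standard parallels at ±45°. For cylindrical equal-area with standard parallel φ₀, h = cos φ / cos φ₀ and k = cos φ₀ / cos φ, so h·k = 1.
At 62.7°: h = 0.6486, k = 1.542; principal scales a = 1.542, b = 0.6486.
sin(ω/2) = (a − b)/(a + b) = 0.8931/2.190 = 0.4077, so ω = 2 arcsin(0.4077) ≈ 48.1°.

48.1°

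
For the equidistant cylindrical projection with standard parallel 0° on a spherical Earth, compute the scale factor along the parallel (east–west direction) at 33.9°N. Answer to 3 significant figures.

1.20

In the plate carrée (x = Rλ, y = Rφ), meridians are true-scale (h = 1) and parallels are stretched by k = sec φ.
k = 1/cos 33.9° = 1/0.8300 = 1.205.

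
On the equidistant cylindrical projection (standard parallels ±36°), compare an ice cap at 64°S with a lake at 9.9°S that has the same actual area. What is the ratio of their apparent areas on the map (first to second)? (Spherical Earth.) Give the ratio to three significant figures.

2.25

In the equirectangular projection with standard parallel φ₀ = 36° (x = Rλ cos φ₀, y = Rφ), meridians are true-scale (h = 1) and the parallel scale is k = cos φ₀ / cos φ.
Areal scale at 64°: h·k = 1.000 × 1.846 = 1.846.
Areal scale at 9.9°: h·k = 1.000 × 0.8212 = 0.8212.
Ratio = 1.846/0.8212 ≈ 2.25.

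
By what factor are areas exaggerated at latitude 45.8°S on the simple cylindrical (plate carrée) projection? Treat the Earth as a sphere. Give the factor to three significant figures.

1.43

Plate carrée maps x = Rλ, y = Rφ. The meridian scale is h = 1 and the parallel scale is k = 1/cos φ = sec φ.
Areal scale = h·k = 1 × sec φ; at 45.8°, h = 1.000, k = 1.434, so h·k = 1.434.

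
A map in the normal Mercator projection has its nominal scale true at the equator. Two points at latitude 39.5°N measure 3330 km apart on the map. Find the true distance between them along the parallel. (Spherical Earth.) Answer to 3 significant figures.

For Mercator, h = k = sec φ (a conformal cylindrical projection has a single point scale, 1/cos φ).
Along the parallel at 39.5°, map distances are exaggerated by k = sec 39.5° = 1.296.
True distance = 3330 / 1.296 = 3330 × cos 39.5° ≈ 2570 km.

2570 km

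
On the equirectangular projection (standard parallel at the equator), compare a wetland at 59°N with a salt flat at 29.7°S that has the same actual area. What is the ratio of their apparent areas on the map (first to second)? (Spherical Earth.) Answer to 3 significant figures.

1.69

In the plate carrée (x = Rλ, y = Rφ), meridians are true-scale (h = 1) and parallels are stretched by k = sec φ.
Areal scale at 59°: h·k = 1.000 × 1.942 = 1.942.
Areal scale at 29.7°: h·k = 1.000 × 1.151 = 1.151.
Ratio = 1.942/1.151 ≈ 1.69.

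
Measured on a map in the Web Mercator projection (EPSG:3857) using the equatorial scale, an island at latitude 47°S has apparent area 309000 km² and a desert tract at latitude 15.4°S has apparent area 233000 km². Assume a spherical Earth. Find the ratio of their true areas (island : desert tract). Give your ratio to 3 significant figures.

0.664

Mercator's areal exaggeration is sec²φ; hence true area = (apparent area) · cos²φ.
True area of island: 309000 × cos²(47°) = 309000 × 0.4651 = 143700 km².
True area of desert tract: 233000 × cos²(15.4°) = 233000 × 0.9295 = 216600 km².
Ratio = 143700 / 216600 ≈ 0.664.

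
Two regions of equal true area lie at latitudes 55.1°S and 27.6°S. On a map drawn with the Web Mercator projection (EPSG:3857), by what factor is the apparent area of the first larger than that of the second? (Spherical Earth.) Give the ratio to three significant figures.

Mercator is conformal with k = sec φ, so areal scale = k² = sec²φ.
At 55.1°: sec²(55.1°) = 1/0.5721² = 3.055.
At 27.6°: sec²(27.6°) = 1/0.8862² = 1.273.
Ratio = 3.055/1.273 = cos²(27.6°)/cos²(55.1°) ≈ 2.40.

2.40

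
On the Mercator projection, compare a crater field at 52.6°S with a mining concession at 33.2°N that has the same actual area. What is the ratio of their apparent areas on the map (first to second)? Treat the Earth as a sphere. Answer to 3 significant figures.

On Mercator, area is exaggerated by sec²φ = 1/cos²φ.
At 52.6°: sec²(52.6°) = 1/0.6074² = 2.711.
At 33.2°: sec²(33.2°) = 1/0.8368² = 1.428.
Ratio = 2.711/1.428 = cos²(33.2°)/cos²(52.6°) ≈ 1.90.

1.90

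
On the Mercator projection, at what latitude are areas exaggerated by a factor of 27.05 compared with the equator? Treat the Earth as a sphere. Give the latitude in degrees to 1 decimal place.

Mercator areal scale is sec²φ.
sec²φ = 27.05  ⇒  cos²φ = 0.03697  ⇒  cos φ = 0.1923.
φ = arccos(0.1923) ≈ 78.9°.

78.9°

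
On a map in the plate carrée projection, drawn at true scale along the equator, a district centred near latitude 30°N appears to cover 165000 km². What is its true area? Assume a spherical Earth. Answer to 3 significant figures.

In the plate carrée (x = Rλ, y = Rφ), meridians are true-scale (h = 1) and parallels are stretched by k = sec φ.
Areal scale = h·k = 1 × sec φ; at 30°, h = 1.000, k = 1.155, so h·k = 1.155.
True area = apparent / (areal scale) = 165000 / 1.155 ≈ 143000 km².

143000 km²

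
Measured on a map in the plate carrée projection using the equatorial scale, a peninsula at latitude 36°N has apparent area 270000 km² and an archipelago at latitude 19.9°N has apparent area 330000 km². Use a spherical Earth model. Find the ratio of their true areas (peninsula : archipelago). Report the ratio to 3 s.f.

On the plate carrée, areal scale = h·k = 1 × sec φ, so true area = apparent × cos φ.
True area of peninsula: 270000 × cos(36°) = 270000 × 0.8090 = 218400 km².
True area of archipelago: 330000 × cos(19.9°) = 330000 × 0.9403 = 310300 km².
Ratio = 218400 / 310300 ≈ 0.704.

0.704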